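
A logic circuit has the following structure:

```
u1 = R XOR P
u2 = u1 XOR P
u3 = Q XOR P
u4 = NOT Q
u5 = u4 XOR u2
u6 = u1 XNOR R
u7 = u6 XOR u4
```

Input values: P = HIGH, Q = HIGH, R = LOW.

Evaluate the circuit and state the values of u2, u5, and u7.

u1 = R XOR P = LOW XOR HIGH = HIGH
u2 = u1 XOR P = HIGH XOR HIGH = LOW
u4 = NOT Q = NOT HIGH = LOW
u5 = u4 XOR u2 = LOW XOR LOW = LOW
u6 = u1 XNOR R = HIGH XNOR LOW = LOW
u7 = u6 XOR u4 = LOW XOR LOW = LOW

u2 = LOW; u5 = LOW; u7 = LOW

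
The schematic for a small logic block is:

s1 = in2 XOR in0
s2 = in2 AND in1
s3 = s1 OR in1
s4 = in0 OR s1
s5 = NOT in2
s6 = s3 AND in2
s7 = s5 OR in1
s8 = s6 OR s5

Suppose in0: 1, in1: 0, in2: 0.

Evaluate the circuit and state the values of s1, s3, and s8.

s1 = 1  s3 = 1  s8 = 1

s1 = in2 XOR in0 = 0 XOR 1 = 1
s3 = s1 OR in1 = 1 OR 0 = 1
s5 = NOT in2 = NOT 0 = 1
s6 = s3 AND in2 = 1 AND 0 = 0
s8 = s6 OR s5 = 0 OR 1 = 1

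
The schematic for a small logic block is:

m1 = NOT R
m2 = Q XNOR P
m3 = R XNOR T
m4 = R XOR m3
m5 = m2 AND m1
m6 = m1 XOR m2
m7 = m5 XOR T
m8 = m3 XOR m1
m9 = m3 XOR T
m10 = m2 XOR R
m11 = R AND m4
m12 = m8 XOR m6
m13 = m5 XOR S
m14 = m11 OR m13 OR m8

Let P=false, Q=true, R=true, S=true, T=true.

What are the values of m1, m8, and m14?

m1 = false  m8 = true  m14 = true

m1 = NOT R = NOT true = false
m2 = Q XNOR P = true XNOR false = false
m3 = R XNOR T = true XNOR true = true
m4 = R XOR m3 = true XOR true = false
m5 = m2 AND m1 = false AND false = false
m8 = m3 XOR m1 = true XOR false = true
m11 = R AND m4 = true AND false = false
m13 = m5 XOR S = false XOR true = true
m14 = m11 OR m13 OR m8 = false OR true OR true = true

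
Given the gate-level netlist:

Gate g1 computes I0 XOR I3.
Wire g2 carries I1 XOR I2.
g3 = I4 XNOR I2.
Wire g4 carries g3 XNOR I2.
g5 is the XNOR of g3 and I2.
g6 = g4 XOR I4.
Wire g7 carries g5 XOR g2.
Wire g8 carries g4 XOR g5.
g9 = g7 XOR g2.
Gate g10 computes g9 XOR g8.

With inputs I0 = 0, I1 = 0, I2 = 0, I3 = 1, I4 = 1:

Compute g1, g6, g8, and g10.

g1 = 1; g6 = 0; g8 = 0; g10 = 1

g1 = I0 XOR I3 = 0 XOR 1 = 1
g2 = I1 XOR I2 = 0 XOR 0 = 0
g3 = I4 XNOR I2 = 1 XNOR 0 = 0
g4 = g3 XNOR I2 = 0 XNOR 0 = 1
g5 = g3 XNOR I2 = 0 XNOR 0 = 1
g6 = g4 XOR I4 = 1 XOR 1 = 0
g7 = g5 XOR g2 = 1 XOR 0 = 1
g8 = g4 XOR g5 = 1 XOR 1 = 0
g9 = g7 XOR g2 = 1 XOR 0 = 1
g10 = g9 XOR g8 = 1 XOR 0 = 1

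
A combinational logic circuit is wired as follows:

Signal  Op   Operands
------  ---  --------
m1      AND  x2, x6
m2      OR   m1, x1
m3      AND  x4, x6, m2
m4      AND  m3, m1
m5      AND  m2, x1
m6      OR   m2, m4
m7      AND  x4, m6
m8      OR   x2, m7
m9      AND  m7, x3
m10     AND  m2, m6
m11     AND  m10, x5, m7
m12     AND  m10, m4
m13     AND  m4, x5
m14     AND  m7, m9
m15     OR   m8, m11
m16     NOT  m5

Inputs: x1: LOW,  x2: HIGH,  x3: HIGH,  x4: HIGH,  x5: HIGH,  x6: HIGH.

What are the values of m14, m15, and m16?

m14 = HIGH, m15 = HIGH, m16 = HIGH

m1 = x2 AND x6 = HIGH AND HIGH = HIGH
m2 = m1 OR x1 = HIGH OR LOW = HIGH
m3 = x4 AND x6 AND m2 = HIGH AND HIGH AND HIGH = HIGH
m4 = m3 AND m1 = HIGH AND HIGH = HIGH
m5 = m2 AND x1 = HIGH AND LOW = LOW
m6 = m2 OR m4 = HIGH OR HIGH = HIGH
m7 = x4 AND m6 = HIGH AND HIGH = HIGH
m8 = x2 OR m7 = HIGH OR HIGH = HIGH
m9 = m7 AND x3 = HIGH AND HIGH = HIGH
m10 = m2 AND m6 = HIGH AND HIGH = HIGH
m11 = m10 AND x5 AND m7 = HIGH AND HIGH AND HIGH = HIGH
m14 = m7 AND m9 = HIGH AND HIGH = HIGH
m15 = m8 OR m11 = HIGH OR HIGH = HIGH
m16 = NOT m5 = NOT LOW = HIGH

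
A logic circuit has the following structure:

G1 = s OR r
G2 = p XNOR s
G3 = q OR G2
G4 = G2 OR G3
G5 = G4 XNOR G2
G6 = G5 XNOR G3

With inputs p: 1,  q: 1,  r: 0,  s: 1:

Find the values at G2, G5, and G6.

G2 = p XNOR s = 1 XNOR 1 = 1
G3 = q OR G2 = 1 OR 1 = 1
G4 = G2 OR G3 = 1 OR 1 = 1
G5 = G4 XNOR G2 = 1 XNOR 1 = 1
G6 = G5 XNOR G3 = 1 XNOR 1 = 1

G2 = 1; G5 = 1; G6 = 1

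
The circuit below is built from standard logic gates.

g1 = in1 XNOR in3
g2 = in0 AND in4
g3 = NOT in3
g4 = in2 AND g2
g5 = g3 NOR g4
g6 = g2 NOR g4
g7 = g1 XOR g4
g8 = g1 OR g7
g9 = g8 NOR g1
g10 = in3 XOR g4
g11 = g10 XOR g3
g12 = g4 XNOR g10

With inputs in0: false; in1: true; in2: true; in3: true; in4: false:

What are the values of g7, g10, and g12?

g1 = in1 XNOR in3 = true XNOR true = true
g2 = in0 AND in4 = false AND false = false
g4 = in2 AND g2 = true AND false = false
g7 = g1 XOR g4 = true XOR false = true
g10 = in3 XOR g4 = true XOR false = true
g12 = g4 XNOR g10 = false XNOR true = false

g7 = true; g10 = true; g12 = false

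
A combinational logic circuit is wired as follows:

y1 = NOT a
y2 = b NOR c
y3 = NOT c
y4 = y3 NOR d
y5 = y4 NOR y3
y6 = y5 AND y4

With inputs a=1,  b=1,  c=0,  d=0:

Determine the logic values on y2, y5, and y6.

y2 = 0, y5 = 0, y6 = 0

y2 = b NOR c = 1 NOR 0 = 0
y3 = NOT c = NOT 0 = 1
y4 = y3 NOR d = 1 NOR 0 = 0
y5 = y4 NOR y3 = 0 NOR 1 = 0
y6 = y5 AND y4 = 0 AND 0 = 0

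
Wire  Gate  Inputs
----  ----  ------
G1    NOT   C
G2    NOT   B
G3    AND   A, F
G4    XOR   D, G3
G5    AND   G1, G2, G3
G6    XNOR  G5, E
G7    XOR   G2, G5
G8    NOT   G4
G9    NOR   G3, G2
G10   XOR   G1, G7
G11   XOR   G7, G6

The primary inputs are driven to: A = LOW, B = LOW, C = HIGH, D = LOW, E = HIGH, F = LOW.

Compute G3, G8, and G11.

G3 = LOW, G8 = HIGH, G11 = HIGH

G1 = NOT C = NOT HIGH = LOW
G2 = NOT B = NOT LOW = HIGH
G3 = A AND F = LOW AND LOW = LOW
G4 = D XOR G3 = LOW XOR LOW = LOW
G5 = G1 AND G2 AND G3 = LOW AND HIGH AND LOW = LOW
G6 = G5 XNOR E = LOW XNOR HIGH = LOW
G7 = G2 XOR G5 = HIGH XOR LOW = HIGH
G8 = NOT G4 = NOT LOW = HIGH
G11 = G7 XOR G6 = HIGH XOR LOW = HIGH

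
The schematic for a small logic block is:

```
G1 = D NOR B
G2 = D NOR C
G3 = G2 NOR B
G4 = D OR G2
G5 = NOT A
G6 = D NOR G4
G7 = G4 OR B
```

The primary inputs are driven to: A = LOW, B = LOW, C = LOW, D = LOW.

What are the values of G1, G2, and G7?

G1 = HIGH; G2 = HIGH; G7 = HIGH

G1 = D NOR B = LOW NOR LOW = HIGH
G2 = D NOR C = LOW NOR LOW = HIGH
G4 = D OR G2 = LOW OR HIGH = HIGH
G7 = G4 OR B = HIGH OR LOW = HIGH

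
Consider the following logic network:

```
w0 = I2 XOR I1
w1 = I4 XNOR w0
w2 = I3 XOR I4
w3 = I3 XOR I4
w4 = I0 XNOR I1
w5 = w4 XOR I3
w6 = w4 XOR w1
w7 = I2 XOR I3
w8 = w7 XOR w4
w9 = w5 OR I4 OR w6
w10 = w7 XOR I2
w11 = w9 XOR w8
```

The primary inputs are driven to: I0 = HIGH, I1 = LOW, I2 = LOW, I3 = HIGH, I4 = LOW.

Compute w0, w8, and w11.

w0 = LOW, w8 = HIGH, w11 = LOW

w0 = I2 XOR I1 = LOW XOR LOW = LOW
w1 = I4 XNOR w0 = LOW XNOR LOW = HIGH
w4 = I0 XNOR I1 = HIGH XNOR LOW = LOW
w5 = w4 XOR I3 = LOW XOR HIGH = HIGH
w6 = w4 XOR w1 = LOW XOR HIGH = HIGH
w7 = I2 XOR I3 = LOW XOR HIGH = HIGH
w8 = w7 XOR w4 = HIGH XOR LOW = HIGH
w9 = w5 OR I4 OR w6 = HIGH OR LOW OR HIGH = HIGH
w11 = w9 XOR w8 = HIGH XOR HIGH = LOW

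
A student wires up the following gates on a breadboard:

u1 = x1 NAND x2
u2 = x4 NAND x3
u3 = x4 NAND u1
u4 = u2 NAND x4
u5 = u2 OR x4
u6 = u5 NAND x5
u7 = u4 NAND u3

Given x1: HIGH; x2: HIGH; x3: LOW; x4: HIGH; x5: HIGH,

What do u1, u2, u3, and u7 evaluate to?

u1 = LOW  u2 = HIGH  u3 = HIGH  u7 = HIGH

u1 = x1 NAND x2 = HIGH NAND HIGH = LOW
u2 = x4 NAND x3 = HIGH NAND LOW = HIGH
u3 = x4 NAND u1 = HIGH NAND LOW = HIGH
u4 = u2 NAND x4 = HIGH NAND HIGH = LOW
u7 = u4 NAND u3 = LOW NAND HIGH = HIGH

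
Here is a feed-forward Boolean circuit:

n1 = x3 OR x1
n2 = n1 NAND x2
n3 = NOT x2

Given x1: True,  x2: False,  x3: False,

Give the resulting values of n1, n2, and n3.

n1 = x3 OR x1 = False OR True = True
n2 = n1 NAND x2 = True NAND False = True
n3 = NOT x2 = NOT False = True

n1 = True  n2 = True  n3 = True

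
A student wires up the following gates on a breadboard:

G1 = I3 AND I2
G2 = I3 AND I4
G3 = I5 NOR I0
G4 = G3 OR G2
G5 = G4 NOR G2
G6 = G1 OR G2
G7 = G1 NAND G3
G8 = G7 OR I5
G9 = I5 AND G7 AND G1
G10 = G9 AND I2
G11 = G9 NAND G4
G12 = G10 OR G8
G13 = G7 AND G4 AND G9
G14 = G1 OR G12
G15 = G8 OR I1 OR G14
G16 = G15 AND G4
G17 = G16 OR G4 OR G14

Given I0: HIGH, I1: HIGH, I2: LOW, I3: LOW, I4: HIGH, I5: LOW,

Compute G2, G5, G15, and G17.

G2 = LOW; G5 = HIGH; G15 = HIGH; G17 = HIGH

G1 = I3 AND I2 = LOW AND LOW = LOW
G2 = I3 AND I4 = LOW AND HIGH = LOW
G3 = I5 NOR I0 = LOW NOR HIGH = LOW
G4 = G3 OR G2 = LOW OR LOW = LOW
G5 = G4 NOR G2 = LOW NOR LOW = HIGH
G7 = G1 NAND G3 = LOW NAND LOW = HIGH
G8 = G7 OR I5 = HIGH OR LOW = HIGH
G9 = I5 AND G7 AND G1 = LOW AND HIGH AND LOW = LOW
G10 = G9 AND I2 = LOW AND LOW = LOW
G12 = G10 OR G8 = LOW OR HIGH = HIGH
G14 = G1 OR G12 = LOW OR HIGH = HIGH
G15 = G8 OR I1 OR G14 = HIGH OR HIGH OR HIGH = HIGH
G16 = G15 AND G4 = HIGH AND LOW = LOW
G17 = G16 OR G4 OR G14 = LOW OR LOW OR HIGH = HIGH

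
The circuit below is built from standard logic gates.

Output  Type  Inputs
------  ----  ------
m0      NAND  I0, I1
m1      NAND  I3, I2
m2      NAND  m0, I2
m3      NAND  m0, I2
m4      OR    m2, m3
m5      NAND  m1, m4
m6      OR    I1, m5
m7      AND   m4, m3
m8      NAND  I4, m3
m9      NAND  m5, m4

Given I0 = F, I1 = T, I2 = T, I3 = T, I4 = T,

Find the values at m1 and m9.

m0 = I0 NAND I1 = F NAND T = T
m1 = I3 NAND I2 = T NAND T = F
m2 = m0 NAND I2 = T NAND T = F
m3 = m0 NAND I2 = T NAND T = F
m4 = m2 OR m3 = F OR F = F
m5 = m1 NAND m4 = F NAND F = T
m9 = m5 NAND m4 = T NAND F = T

m1 = F, m9 = T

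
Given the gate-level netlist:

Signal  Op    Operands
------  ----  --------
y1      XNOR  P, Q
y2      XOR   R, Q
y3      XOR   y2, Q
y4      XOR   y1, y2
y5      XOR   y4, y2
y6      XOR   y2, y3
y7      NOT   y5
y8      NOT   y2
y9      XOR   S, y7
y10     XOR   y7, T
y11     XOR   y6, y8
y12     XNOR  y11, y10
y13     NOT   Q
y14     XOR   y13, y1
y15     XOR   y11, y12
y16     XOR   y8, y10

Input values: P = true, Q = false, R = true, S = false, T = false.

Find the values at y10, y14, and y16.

y10 = true, y14 = true, y16 = true

y1 = P XNOR Q = true XNOR false = false
y2 = R XOR Q = true XOR false = true
y4 = y1 XOR y2 = false XOR true = true
y5 = y4 XOR y2 = true XOR true = false
y7 = NOT y5 = NOT false = true
y8 = NOT y2 = NOT true = false
y10 = y7 XOR T = true XOR false = true
y13 = NOT Q = NOT false = true
y14 = y13 XOR y1 = true XOR false = true
y16 = y8 XOR y10 = false XOR true = true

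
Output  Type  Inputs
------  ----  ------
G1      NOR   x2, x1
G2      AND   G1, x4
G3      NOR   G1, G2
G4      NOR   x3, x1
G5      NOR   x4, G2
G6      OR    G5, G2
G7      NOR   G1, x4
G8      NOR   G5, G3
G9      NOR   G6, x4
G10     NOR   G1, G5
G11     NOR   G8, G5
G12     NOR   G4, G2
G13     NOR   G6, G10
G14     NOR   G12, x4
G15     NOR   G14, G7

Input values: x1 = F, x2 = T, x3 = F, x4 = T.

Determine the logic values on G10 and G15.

G1 = x2 NOR x1 = T NOR F = F
G2 = G1 AND x4 = F AND T = F
G4 = x3 NOR x1 = F NOR F = T
G5 = x4 NOR G2 = T NOR F = F
G7 = G1 NOR x4 = F NOR T = F
G10 = G1 NOR G5 = F NOR F = T
G12 = G4 NOR G2 = T NOR F = F
G14 = G12 NOR x4 = F NOR T = F
G15 = G14 NOR G7 = F NOR F = T

G10 = T, G15 = T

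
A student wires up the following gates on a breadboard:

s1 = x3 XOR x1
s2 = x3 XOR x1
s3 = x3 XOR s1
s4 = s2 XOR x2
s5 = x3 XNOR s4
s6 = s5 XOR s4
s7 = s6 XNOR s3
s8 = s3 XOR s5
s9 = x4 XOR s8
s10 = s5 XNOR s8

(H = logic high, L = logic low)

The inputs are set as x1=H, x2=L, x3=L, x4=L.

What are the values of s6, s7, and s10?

s1 = x3 XOR x1 = L XOR H = H
s2 = x3 XOR x1 = L XOR H = H
s3 = x3 XOR s1 = L XOR H = H
s4 = s2 XOR x2 = H XOR L = H
s5 = x3 XNOR s4 = L XNOR H = L
s6 = s5 XOR s4 = L XOR H = H
s7 = s6 XNOR s3 = H XNOR H = H
s8 = s3 XOR s5 = H XOR L = H
s10 = s5 XNOR s8 = L XNOR H = L

s6 = H  s7 = H  s10 = L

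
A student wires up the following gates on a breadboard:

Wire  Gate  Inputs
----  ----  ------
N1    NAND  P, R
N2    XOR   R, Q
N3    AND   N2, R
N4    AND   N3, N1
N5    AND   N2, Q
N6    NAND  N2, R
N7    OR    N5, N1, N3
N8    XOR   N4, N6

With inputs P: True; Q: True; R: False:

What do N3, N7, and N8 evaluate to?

N3 = False, N7 = True, N8 = True

N1 = P NAND R = True NAND False = True
N2 = R XOR Q = False XOR True = True
N3 = N2 AND R = True AND False = False
N4 = N3 AND N1 = False AND True = False
N5 = N2 AND Q = True AND True = True
N6 = N2 NAND R = True NAND False = True
N7 = N5 OR N1 OR N3 = True OR True OR False = True
N8 = N4 XOR N6 = False XOR True = True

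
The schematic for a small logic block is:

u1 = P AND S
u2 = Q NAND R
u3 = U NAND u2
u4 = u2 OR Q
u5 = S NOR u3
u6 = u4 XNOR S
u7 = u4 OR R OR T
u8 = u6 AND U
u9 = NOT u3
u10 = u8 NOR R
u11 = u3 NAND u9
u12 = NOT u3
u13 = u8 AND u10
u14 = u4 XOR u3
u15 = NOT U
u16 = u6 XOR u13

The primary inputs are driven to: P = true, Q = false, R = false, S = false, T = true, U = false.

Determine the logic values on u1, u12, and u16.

u1 = false, u12 = false, u16 = false

u1 = P AND S = true AND false = false
u2 = Q NAND R = false NAND false = true
u3 = U NAND u2 = false NAND true = true
u4 = u2 OR Q = true OR false = true
u6 = u4 XNOR S = true XNOR false = false
u8 = u6 AND U = false AND false = false
u10 = u8 NOR R = false NOR false = true
u12 = NOT u3 = NOT true = false
u13 = u8 AND u10 = false AND true = false
u16 = u6 XOR u13 = false XOR false = false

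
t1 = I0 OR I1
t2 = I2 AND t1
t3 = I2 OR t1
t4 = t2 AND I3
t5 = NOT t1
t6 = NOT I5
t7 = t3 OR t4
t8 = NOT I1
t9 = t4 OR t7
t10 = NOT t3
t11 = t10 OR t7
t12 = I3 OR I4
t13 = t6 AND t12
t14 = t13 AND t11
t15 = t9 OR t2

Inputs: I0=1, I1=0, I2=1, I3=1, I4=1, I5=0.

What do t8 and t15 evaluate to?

t8 = 1, t15 = 1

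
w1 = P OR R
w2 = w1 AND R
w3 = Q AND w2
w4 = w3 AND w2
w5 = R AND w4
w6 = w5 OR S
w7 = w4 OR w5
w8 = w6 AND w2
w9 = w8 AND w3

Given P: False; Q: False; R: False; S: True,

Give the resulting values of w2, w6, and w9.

w2 = False  w6 = True  w9 = False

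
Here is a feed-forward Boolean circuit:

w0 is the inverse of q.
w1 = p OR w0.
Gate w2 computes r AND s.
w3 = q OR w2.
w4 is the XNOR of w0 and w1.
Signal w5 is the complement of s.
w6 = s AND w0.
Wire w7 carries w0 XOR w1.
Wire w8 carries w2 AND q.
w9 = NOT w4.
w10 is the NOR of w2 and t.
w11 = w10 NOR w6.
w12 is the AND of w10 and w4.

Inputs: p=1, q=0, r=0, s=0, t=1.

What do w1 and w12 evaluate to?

w1 = 1  w12 = 0

w0 = NOT q = NOT 0 = 1
w1 = p OR w0 = 1 OR 1 = 1
w2 = r AND s = 0 AND 0 = 0
w4 = w0 XNOR w1 = 1 XNOR 1 = 1
w10 = w2 NOR t = 0 NOR 1 = 0
w12 = w10 AND w4 = 0 AND 1 = 0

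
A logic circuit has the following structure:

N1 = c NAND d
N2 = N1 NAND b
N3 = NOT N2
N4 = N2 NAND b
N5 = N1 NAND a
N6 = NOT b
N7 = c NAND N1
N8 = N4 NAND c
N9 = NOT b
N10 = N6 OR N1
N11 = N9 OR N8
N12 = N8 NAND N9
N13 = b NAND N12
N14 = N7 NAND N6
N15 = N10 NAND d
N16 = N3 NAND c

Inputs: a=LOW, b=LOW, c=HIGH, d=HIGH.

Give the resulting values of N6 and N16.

N1 = c NAND d = HIGH NAND HIGH = LOW
N2 = N1 NAND b = LOW NAND LOW = HIGH
N3 = NOT N2 = NOT HIGH = LOW
N6 = NOT b = NOT LOW = HIGH
N16 = N3 NAND c = LOW NAND HIGH = HIGH

N6 = HIGH, N16 = HIGH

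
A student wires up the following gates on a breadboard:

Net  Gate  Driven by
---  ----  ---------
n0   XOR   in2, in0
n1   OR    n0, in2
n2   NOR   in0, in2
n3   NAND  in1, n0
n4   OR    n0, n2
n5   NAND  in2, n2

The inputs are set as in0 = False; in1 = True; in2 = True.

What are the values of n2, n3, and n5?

n2 = False, n3 = False, n5 = True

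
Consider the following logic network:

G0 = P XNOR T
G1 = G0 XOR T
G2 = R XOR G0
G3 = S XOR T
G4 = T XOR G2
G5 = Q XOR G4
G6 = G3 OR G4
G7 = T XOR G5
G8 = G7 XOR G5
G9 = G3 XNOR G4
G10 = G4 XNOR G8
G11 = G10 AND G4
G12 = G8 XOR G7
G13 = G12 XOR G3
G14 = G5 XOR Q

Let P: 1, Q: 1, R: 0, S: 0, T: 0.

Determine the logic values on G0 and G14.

G0 = P XNOR T = 1 XNOR 0 = 0
G2 = R XOR G0 = 0 XOR 0 = 0
G4 = T XOR G2 = 0 XOR 0 = 0
G5 = Q XOR G4 = 1 XOR 0 = 1
G14 = G5 XOR Q = 1 XOR 1 = 0

G0 = 0, G14 = 0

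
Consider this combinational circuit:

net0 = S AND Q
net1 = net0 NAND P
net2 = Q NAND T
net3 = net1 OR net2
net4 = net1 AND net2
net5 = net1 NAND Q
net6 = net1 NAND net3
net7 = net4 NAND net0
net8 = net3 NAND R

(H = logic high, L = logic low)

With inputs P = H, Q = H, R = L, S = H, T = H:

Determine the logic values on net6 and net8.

net6 = H, net8 = H

net0 = S AND Q = H AND H = H
net1 = net0 NAND P = H NAND H = L
net2 = Q NAND T = H NAND H = L
net3 = net1 OR net2 = L OR L = L
net6 = net1 NAND net3 = L NAND L = H
net8 = net3 NAND R = L NAND L = H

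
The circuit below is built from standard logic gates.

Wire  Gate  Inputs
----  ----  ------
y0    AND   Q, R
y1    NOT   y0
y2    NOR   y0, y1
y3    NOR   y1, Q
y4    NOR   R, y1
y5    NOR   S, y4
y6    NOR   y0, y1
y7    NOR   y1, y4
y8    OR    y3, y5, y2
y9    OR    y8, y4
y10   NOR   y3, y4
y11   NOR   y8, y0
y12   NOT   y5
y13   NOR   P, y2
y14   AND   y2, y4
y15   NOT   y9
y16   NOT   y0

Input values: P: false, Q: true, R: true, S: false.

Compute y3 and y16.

y0 = Q AND R = true AND true = true
y1 = NOT y0 = NOT true = false
y3 = y1 NOR Q = false NOR true = false
y16 = NOT y0 = NOT true = false

y3 = false, y16 = false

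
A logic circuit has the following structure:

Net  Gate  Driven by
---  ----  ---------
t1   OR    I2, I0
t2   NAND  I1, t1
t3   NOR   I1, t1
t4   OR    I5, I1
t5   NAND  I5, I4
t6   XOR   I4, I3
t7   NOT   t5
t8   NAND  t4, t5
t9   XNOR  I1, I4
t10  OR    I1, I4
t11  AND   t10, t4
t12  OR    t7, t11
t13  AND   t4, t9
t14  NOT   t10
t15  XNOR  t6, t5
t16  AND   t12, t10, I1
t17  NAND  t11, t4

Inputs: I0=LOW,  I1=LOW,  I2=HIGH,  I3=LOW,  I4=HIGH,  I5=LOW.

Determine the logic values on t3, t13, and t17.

t3 = LOW; t13 = LOW; t17 = HIGH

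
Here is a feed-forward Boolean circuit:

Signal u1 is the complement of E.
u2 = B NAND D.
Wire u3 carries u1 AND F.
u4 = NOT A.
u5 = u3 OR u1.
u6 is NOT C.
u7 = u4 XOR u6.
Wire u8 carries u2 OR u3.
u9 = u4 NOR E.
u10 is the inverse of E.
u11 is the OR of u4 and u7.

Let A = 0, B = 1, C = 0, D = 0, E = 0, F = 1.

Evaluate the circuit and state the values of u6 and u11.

u4 = NOT A = NOT 0 = 1
u6 = NOT C = NOT 0 = 1
u7 = u4 XOR u6 = 1 XOR 1 = 0
u11 = u4 OR u7 = 1 OR 0 = 1

u6 = 1  u11 = 1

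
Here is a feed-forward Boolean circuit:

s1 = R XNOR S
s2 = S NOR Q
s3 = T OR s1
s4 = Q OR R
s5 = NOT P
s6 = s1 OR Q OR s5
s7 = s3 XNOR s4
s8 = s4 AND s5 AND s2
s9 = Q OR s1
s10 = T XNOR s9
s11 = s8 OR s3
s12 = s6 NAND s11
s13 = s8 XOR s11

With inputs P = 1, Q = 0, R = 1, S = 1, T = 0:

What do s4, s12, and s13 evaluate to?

s4 = 1, s12 = 0, s13 = 1

s1 = R XNOR S = 1 XNOR 1 = 1
s2 = S NOR Q = 1 NOR 0 = 0
s3 = T OR s1 = 0 OR 1 = 1
s4 = Q OR R = 0 OR 1 = 1
s5 = NOT P = NOT 1 = 0
s6 = s1 OR Q OR s5 = 1 OR 0 OR 0 = 1
s8 = s4 AND s5 AND s2 = 1 AND 0 AND 0 = 0
s11 = s8 OR s3 = 0 OR 1 = 1
s12 = s6 NAND s11 = 1 NAND 1 = 0
s13 = s8 XOR s11 = 0 XOR 1 = 1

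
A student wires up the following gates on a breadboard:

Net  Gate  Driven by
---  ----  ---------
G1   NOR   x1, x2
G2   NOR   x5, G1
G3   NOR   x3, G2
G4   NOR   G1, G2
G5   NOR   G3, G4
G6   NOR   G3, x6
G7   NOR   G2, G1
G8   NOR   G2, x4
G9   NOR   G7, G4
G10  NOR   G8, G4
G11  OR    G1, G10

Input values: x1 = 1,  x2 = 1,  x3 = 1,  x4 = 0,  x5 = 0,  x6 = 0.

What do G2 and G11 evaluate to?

G1 = x1 NOR x2 = 1 NOR 1 = 0
G2 = x5 NOR G1 = 0 NOR 0 = 1
G4 = G1 NOR G2 = 0 NOR 1 = 0
G8 = G2 NOR x4 = 1 NOR 0 = 0
G10 = G8 NOR G4 = 0 NOR 0 = 1
G11 = G1 OR G10 = 0 OR 1 = 1

G2 = 1, G11 = 1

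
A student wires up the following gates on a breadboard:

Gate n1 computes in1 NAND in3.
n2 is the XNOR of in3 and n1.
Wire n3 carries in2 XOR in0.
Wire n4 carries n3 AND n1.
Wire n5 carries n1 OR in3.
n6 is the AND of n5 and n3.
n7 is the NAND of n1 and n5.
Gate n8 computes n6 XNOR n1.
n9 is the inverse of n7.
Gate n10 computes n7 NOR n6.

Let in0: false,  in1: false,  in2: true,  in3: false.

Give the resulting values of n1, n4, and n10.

n1 = true, n4 = true, n10 = false

n1 = in1 NAND in3 = false NAND false = true
n3 = in2 XOR in0 = true XOR false = true
n4 = n3 AND n1 = true AND true = true
n5 = n1 OR in3 = true OR false = true
n6 = n5 AND n3 = true AND true = true
n7 = n1 NAND n5 = true NAND true = false
n10 = n7 NOR n6 = false NOR true = false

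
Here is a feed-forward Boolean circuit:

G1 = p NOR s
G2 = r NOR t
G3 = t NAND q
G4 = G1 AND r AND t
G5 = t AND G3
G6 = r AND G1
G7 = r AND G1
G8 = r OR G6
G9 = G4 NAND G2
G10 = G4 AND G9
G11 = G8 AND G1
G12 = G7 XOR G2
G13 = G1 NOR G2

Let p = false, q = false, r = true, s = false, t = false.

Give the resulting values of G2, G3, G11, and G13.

G1 = p NOR s = false NOR false = true
G2 = r NOR t = true NOR false = false
G3 = t NAND q = false NAND false = true
G6 = r AND G1 = true AND true = true
G8 = r OR G6 = true OR true = true
G11 = G8 AND G1 = true AND true = true
G13 = G1 NOR G2 = true NOR false = false

G2 = false; G3 = true; G11 = true; G13 = false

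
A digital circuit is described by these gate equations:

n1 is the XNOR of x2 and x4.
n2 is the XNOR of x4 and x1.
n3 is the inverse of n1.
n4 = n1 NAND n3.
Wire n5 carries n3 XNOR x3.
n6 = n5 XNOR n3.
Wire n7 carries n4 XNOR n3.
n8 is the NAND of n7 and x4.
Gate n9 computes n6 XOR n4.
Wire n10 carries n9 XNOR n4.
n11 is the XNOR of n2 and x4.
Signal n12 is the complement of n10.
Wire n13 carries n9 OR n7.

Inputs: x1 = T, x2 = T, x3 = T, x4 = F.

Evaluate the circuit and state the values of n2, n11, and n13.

n2 = F, n11 = T, n13 = T

n1 = x2 XNOR x4 = T XNOR F = F
n2 = x4 XNOR x1 = F XNOR T = F
n3 = NOT n1 = NOT F = T
n4 = n1 NAND n3 = F NAND T = T
n5 = n3 XNOR x3 = T XNOR T = T
n6 = n5 XNOR n3 = T XNOR T = T
n7 = n4 XNOR n3 = T XNOR T = T
n9 = n6 XOR n4 = T XOR T = F
n11 = n2 XNOR x4 = F XNOR F = T
n13 = n9 OR n7 = F OR T = T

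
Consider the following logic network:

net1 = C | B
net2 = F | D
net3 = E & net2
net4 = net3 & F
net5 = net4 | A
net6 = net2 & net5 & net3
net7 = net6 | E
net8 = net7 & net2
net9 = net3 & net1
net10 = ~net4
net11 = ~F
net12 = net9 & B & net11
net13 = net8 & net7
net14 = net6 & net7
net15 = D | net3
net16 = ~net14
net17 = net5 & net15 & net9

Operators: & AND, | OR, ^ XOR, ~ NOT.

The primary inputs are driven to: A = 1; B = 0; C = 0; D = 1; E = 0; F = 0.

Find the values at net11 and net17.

net11 = 1, net17 = 0

net1 = C OR B = 0 OR 0 = 0
net2 = F OR D = 0 OR 1 = 1
net3 = E AND net2 = 0 AND 1 = 0
net4 = net3 AND F = 0 AND 0 = 0
net5 = net4 OR A = 0 OR 1 = 1
net9 = net3 AND net1 = 0 AND 0 = 0
net11 = NOT F = NOT 0 = 1
net15 = D OR net3 = 1 OR 0 = 1
net17 = net5 AND net15 AND net9 = 1 AND 1 AND 0 = 0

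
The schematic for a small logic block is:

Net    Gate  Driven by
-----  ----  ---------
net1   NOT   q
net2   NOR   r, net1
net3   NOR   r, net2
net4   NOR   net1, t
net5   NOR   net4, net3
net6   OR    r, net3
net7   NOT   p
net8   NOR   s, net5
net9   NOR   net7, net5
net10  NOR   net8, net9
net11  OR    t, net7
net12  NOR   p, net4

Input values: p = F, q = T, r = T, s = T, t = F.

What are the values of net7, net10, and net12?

net1 = NOT q = NOT T = F
net2 = r NOR net1 = T NOR F = F
net3 = r NOR net2 = T NOR F = F
net4 = net1 NOR t = F NOR F = T
net5 = net4 NOR net3 = T NOR F = F
net7 = NOT p = NOT F = T
net8 = s NOR net5 = T NOR F = F
net9 = net7 NOR net5 = T NOR F = F
net10 = net8 NOR net9 = F NOR F = T
net12 = p NOR net4 = F NOR T = F

net7 = T  net10 = T  net12 = F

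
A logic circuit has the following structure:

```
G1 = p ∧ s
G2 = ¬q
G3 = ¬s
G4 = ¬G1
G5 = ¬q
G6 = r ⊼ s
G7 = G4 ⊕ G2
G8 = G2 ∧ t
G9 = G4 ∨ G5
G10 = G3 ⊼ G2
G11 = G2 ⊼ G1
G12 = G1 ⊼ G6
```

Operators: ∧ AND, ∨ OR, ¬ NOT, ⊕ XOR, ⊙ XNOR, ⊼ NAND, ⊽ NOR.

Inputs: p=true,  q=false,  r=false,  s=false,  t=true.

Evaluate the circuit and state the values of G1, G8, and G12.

G1 = false; G8 = true; G12 = true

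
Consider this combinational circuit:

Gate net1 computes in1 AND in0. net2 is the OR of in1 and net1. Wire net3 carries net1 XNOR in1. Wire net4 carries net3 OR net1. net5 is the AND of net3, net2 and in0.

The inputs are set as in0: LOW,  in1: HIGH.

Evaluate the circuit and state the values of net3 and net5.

net1 = in1 AND in0 = HIGH AND LOW = LOW
net2 = in1 OR net1 = HIGH OR LOW = HIGH
net3 = net1 XNOR in1 = LOW XNOR HIGH = LOW
net5 = net3 AND net2 AND in0 = LOW AND HIGH AND LOW = LOW

net3 = LOW; net5 = LOW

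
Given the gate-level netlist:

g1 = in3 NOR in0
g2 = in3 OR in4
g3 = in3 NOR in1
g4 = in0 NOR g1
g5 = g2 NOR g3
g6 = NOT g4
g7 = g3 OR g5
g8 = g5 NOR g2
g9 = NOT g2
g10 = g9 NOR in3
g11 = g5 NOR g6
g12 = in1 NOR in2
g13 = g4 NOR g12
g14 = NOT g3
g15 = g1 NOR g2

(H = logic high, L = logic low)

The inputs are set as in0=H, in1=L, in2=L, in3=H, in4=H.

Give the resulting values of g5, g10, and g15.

g1 = in3 NOR in0 = H NOR H = L
g2 = in3 OR in4 = H OR H = H
g3 = in3 NOR in1 = H NOR L = L
g5 = g2 NOR g3 = H NOR L = L
g9 = NOT g2 = NOT H = L
g10 = g9 NOR in3 = L NOR H = L
g15 = g1 NOR g2 = L NOR H = L

g5 = L; g10 = L; g15 = L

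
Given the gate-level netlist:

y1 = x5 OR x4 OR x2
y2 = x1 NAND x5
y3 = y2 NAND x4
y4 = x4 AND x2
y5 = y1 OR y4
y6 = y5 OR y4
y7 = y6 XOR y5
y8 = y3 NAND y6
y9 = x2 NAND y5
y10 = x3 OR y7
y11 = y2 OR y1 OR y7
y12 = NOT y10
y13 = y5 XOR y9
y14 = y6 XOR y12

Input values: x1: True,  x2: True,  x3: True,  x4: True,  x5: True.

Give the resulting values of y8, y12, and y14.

y1 = x5 OR x4 OR x2 = True OR True OR True = True
y2 = x1 NAND x5 = True NAND True = False
y3 = y2 NAND x4 = False NAND True = True
y4 = x4 AND x2 = True AND True = True
y5 = y1 OR y4 = True OR True = True
y6 = y5 OR y4 = True OR True = True
y7 = y6 XOR y5 = True XOR True = False
y8 = y3 NAND y6 = True NAND True = False
y10 = x3 OR y7 = True OR False = True
y12 = NOT y10 = NOT True = False
y14 = y6 XOR y12 = True XOR False = True

y8 = False, y12 = False, y14 = True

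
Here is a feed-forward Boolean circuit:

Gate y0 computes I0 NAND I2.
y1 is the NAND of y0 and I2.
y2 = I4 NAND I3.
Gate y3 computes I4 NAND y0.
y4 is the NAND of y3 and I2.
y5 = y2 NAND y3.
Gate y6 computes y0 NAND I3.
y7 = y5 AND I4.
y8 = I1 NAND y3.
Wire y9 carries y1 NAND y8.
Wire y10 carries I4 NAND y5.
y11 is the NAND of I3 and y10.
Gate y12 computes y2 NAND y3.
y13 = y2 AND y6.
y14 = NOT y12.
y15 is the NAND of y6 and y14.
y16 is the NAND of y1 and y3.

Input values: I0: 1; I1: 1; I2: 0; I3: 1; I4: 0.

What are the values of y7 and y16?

y0 = I0 NAND I2 = 1 NAND 0 = 1
y1 = y0 NAND I2 = 1 NAND 0 = 1
y2 = I4 NAND I3 = 0 NAND 1 = 1
y3 = I4 NAND y0 = 0 NAND 1 = 1
y5 = y2 NAND y3 = 1 NAND 1 = 0
y7 = y5 AND I4 = 0 AND 0 = 0
y16 = y1 NAND y3 = 1 NAND 1 = 0

y7 = 0; y16 = 0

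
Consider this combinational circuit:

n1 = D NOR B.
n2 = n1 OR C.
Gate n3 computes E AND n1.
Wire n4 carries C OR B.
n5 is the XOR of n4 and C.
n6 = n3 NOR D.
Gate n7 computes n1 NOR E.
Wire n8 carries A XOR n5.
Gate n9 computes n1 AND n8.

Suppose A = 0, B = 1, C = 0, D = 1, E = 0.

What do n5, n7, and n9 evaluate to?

n1 = D NOR B = 1 NOR 1 = 0
n4 = C OR B = 0 OR 1 = 1
n5 = n4 XOR C = 1 XOR 0 = 1
n7 = n1 NOR E = 0 NOR 0 = 1
n8 = A XOR n5 = 0 XOR 1 = 1
n9 = n1 AND n8 = 0 AND 1 = 0

n5 = 1  n7 = 1  n9 = 0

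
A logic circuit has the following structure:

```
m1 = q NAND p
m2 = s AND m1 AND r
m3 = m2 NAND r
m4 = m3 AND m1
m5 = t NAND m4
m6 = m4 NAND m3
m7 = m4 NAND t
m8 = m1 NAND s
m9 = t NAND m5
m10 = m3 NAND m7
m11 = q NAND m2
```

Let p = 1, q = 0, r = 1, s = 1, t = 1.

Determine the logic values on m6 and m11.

m1 = q NAND p = 0 NAND 1 = 1
m2 = s AND m1 AND r = 1 AND 1 AND 1 = 1
m3 = m2 NAND r = 1 NAND 1 = 0
m4 = m3 AND m1 = 0 AND 1 = 0
m6 = m4 NAND m3 = 0 NAND 0 = 1
m11 = q NAND m2 = 0 NAND 1 = 1

m6 = 1, m11 = 1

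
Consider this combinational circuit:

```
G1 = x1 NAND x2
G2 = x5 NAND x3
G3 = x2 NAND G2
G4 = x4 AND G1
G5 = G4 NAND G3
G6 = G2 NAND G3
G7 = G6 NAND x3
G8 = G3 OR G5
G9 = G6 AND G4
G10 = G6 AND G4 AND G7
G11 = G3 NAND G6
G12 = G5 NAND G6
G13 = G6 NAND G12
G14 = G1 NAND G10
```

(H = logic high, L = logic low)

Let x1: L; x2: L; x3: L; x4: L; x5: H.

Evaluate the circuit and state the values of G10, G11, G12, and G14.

G1 = x1 NAND x2 = L NAND L = H
G2 = x5 NAND x3 = H NAND L = H
G3 = x2 NAND G2 = L NAND H = H
G4 = x4 AND G1 = L AND H = L
G5 = G4 NAND G3 = L NAND H = H
G6 = G2 NAND G3 = H NAND H = L
G7 = G6 NAND x3 = L NAND L = H
G10 = G6 AND G4 AND G7 = L AND L AND H = L
G11 = G3 NAND G6 = H NAND L = H
G12 = G5 NAND G6 = H NAND L = H
G14 = G1 NAND G10 = H NAND L = H

G10 = L, G11 = H, G12 = H, G14 = H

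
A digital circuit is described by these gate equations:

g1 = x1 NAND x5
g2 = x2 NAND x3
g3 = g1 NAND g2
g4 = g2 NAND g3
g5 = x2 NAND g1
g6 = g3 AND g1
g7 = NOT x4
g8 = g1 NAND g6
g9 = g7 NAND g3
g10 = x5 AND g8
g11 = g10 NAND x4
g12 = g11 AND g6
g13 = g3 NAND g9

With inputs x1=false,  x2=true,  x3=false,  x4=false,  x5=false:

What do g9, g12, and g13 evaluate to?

g9 = true, g12 = false, g13 = true

g1 = x1 NAND x5 = false NAND false = true
g2 = x2 NAND x3 = true NAND false = true
g3 = g1 NAND g2 = true NAND true = false
g6 = g3 AND g1 = false AND true = false
g7 = NOT x4 = NOT false = true
g8 = g1 NAND g6 = true NAND false = true
g9 = g7 NAND g3 = true NAND false = true
g10 = x5 AND g8 = false AND true = false
g11 = g10 NAND x4 = false NAND false = true
g12 = g11 AND g6 = true AND false = false
g13 = g3 NAND g9 = false NAND true = true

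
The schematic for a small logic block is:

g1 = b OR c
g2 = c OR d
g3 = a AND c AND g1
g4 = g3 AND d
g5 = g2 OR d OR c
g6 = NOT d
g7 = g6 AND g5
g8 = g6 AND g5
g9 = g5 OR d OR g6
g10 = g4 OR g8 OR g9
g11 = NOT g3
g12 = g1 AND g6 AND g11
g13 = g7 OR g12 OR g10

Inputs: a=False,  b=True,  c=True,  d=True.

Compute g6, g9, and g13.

g1 = b OR c = True OR True = True
g2 = c OR d = True OR True = True
g3 = a AND c AND g1 = False AND True AND True = False
g4 = g3 AND d = False AND True = False
g5 = g2 OR d OR c = True OR True OR True = True
g6 = NOT d = NOT True = False
g7 = g6 AND g5 = False AND True = False
g8 = g6 AND g5 = False AND True = False
g9 = g5 OR d OR g6 = True OR True OR False = True
g10 = g4 OR g8 OR g9 = False OR False OR True = True
g11 = NOT g3 = NOT False = True
g12 = g1 AND g6 AND g11 = True AND False AND True = False
g13 = g7 OR g12 OR g10 = False OR False OR True = True

g6 = False; g9 = True; g13 = True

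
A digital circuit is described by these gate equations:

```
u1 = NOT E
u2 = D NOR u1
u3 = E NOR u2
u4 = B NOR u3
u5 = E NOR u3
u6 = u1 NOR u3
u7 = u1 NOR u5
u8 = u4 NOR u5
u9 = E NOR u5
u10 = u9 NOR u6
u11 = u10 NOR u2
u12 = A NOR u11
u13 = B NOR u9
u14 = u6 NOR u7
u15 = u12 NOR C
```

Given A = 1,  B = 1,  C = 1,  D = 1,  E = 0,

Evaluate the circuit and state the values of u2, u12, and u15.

u1 = NOT E = NOT 0 = 1
u2 = D NOR u1 = 1 NOR 1 = 0
u3 = E NOR u2 = 0 NOR 0 = 1
u5 = E NOR u3 = 0 NOR 1 = 0
u6 = u1 NOR u3 = 1 NOR 1 = 0
u9 = E NOR u5 = 0 NOR 0 = 1
u10 = u9 NOR u6 = 1 NOR 0 = 0
u11 = u10 NOR u2 = 0 NOR 0 = 1
u12 = A NOR u11 = 1 NOR 1 = 0
u15 = u12 NOR C = 0 NOR 1 = 0

u2 = 0, u12 = 0, u15 = 0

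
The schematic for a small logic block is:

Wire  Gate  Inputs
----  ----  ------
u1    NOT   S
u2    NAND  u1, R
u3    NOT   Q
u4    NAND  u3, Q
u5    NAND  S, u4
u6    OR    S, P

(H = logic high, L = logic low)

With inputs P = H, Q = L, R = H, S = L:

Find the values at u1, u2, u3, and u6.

u1 = H, u2 = L, u3 = H, u6 = H

u1 = NOT S = NOT L = H
u2 = u1 NAND R = H NAND H = L
u3 = NOT Q = NOT L = H
u6 = S OR P = L OR H = H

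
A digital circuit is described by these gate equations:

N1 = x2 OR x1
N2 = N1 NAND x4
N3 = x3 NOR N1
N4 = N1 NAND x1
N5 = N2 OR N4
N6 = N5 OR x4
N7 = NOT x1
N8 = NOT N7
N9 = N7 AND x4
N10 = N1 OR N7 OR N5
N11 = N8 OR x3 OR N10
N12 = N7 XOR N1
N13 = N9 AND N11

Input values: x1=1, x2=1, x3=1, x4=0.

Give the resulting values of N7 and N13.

N1 = x2 OR x1 = 1 OR 1 = 1
N2 = N1 NAND x4 = 1 NAND 0 = 1
N4 = N1 NAND x1 = 1 NAND 1 = 0
N5 = N2 OR N4 = 1 OR 0 = 1
N7 = NOT x1 = NOT 1 = 0
N8 = NOT N7 = NOT 0 = 1
N9 = N7 AND x4 = 0 AND 0 = 0
N10 = N1 OR N7 OR N5 = 1 OR 0 OR 1 = 1
N11 = N8 OR x3 OR N10 = 1 OR 1 OR 1 = 1
N13 = N9 AND N11 = 0 AND 1 = 0

N7 = 0; N13 = 0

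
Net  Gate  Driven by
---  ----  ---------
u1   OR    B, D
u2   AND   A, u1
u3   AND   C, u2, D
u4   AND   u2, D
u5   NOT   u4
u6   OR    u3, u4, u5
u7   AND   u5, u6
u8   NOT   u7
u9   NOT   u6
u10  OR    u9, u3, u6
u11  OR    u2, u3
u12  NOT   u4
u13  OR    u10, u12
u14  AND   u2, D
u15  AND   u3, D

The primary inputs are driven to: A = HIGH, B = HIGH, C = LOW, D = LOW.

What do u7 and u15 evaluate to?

u1 = B OR D = HIGH OR LOW = HIGH
u2 = A AND u1 = HIGH AND HIGH = HIGH
u3 = C AND u2 AND D = LOW AND HIGH AND LOW = LOW
u4 = u2 AND D = HIGH AND LOW = LOW
u5 = NOT u4 = NOT LOW = HIGH
u6 = u3 OR u4 OR u5 = LOW OR LOW OR HIGH = HIGH
u7 = u5 AND u6 = HIGH AND HIGH = HIGH
u15 = u3 AND D = LOW AND LOW = LOW

u7 = HIGH, u15 = LOW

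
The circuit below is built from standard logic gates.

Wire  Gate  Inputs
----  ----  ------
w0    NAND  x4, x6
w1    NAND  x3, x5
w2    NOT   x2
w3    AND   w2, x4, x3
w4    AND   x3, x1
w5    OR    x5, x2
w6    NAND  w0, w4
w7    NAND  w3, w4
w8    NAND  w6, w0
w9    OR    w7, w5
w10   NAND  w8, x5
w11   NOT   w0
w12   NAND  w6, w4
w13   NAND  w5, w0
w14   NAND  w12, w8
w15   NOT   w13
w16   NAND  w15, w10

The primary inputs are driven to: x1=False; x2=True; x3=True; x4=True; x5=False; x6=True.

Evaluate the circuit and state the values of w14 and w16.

w14 = False  w16 = True

w0 = x4 NAND x6 = True NAND True = False
w4 = x3 AND x1 = True AND False = False
w5 = x5 OR x2 = False OR True = True
w6 = w0 NAND w4 = False NAND False = True
w8 = w6 NAND w0 = True NAND False = True
w10 = w8 NAND x5 = True NAND False = True
w12 = w6 NAND w4 = True NAND False = True
w13 = w5 NAND w0 = True NAND False = True
w14 = w12 NAND w8 = True NAND True = False
w15 = NOT w13 = NOT True = False
w16 = w15 NAND w10 = False NAND True = True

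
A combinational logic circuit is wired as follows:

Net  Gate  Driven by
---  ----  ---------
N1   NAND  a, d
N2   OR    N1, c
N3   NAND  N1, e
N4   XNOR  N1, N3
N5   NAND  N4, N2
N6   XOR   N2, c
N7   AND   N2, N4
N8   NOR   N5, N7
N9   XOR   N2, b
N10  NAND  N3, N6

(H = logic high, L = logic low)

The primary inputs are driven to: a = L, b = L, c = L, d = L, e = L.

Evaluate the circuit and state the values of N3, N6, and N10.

N1 = a NAND d = L NAND L = H
N2 = N1 OR c = H OR L = H
N3 = N1 NAND e = H NAND L = H
N6 = N2 XOR c = H XOR L = H
N10 = N3 NAND N6 = H NAND H = L

N3 = H, N6 = H, N10 = L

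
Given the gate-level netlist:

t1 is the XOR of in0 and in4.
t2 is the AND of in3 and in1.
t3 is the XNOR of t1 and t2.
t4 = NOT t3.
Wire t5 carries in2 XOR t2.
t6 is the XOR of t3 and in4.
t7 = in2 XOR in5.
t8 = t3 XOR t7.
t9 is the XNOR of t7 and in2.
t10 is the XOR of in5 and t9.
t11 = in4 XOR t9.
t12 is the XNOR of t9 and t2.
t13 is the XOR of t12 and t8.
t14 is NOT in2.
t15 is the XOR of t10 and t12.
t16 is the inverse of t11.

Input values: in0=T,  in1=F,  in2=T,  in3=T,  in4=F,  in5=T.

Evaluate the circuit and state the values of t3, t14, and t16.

t3 = F  t14 = F  t16 = T

t1 = in0 XOR in4 = T XOR F = T
t2 = in3 AND in1 = T AND F = F
t3 = t1 XNOR t2 = T XNOR F = F
t7 = in2 XOR in5 = T XOR T = F
t9 = t7 XNOR in2 = F XNOR T = F
t11 = in4 XOR t9 = F XOR F = F
t14 = NOT in2 = NOT T = F
t16 = NOT t11 = NOT F = T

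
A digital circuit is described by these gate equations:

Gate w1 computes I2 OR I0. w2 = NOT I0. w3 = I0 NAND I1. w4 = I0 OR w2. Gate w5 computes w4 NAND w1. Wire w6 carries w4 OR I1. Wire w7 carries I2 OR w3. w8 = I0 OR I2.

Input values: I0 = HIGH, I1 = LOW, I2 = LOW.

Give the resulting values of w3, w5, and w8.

w1 = I2 OR I0 = LOW OR HIGH = HIGH
w2 = NOT I0 = NOT HIGH = LOW
w3 = I0 NAND I1 = HIGH NAND LOW = HIGH
w4 = I0 OR w2 = HIGH OR LOW = HIGH
w5 = w4 NAND w1 = HIGH NAND HIGH = LOW
w8 = I0 OR I2 = HIGH OR LOW = HIGH

w3 = HIGH; w5 = LOW; w8 = HIGH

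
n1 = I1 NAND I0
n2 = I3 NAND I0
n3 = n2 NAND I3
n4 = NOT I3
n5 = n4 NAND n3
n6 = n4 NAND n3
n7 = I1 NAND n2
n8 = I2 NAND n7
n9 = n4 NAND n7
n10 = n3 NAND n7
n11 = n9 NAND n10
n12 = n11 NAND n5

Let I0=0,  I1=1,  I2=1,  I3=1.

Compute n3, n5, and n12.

n3 = 0  n5 = 1  n12 = 1

n2 = I3 NAND I0 = 1 NAND 0 = 1
n3 = n2 NAND I3 = 1 NAND 1 = 0
n4 = NOT I3 = NOT 1 = 0
n5 = n4 NAND n3 = 0 NAND 0 = 1
n7 = I1 NAND n2 = 1 NAND 1 = 0
n9 = n4 NAND n7 = 0 NAND 0 = 1
n10 = n3 NAND n7 = 0 NAND 0 = 1
n11 = n9 NAND n10 = 1 NAND 1 = 0
n12 = n11 NAND n5 = 0 NAND 1 = 1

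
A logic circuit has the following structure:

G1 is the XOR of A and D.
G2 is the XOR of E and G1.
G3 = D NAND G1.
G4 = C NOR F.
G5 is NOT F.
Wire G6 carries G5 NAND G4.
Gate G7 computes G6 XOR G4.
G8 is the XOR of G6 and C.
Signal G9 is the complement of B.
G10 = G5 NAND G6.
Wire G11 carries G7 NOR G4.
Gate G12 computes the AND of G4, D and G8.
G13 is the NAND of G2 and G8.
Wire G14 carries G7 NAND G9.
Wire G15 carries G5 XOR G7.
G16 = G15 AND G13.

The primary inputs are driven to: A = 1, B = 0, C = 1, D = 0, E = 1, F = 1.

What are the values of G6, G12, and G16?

G6 = 1  G12 = 0  G16 = 1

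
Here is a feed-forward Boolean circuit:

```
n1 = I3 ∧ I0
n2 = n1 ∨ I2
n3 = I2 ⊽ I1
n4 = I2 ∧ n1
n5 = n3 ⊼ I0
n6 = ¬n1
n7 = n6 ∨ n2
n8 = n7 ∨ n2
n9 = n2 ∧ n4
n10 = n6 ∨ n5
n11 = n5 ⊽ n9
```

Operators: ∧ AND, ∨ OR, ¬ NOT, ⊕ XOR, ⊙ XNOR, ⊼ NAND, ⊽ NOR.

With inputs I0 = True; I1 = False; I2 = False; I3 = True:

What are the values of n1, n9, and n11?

n1 = I3 AND I0 = True AND True = True
n2 = n1 OR I2 = True OR False = True
n3 = I2 NOR I1 = False NOR False = True
n4 = I2 AND n1 = False AND True = False
n5 = n3 NAND I0 = True NAND True = False
n9 = n2 AND n4 = True AND False = False
n11 = n5 NOR n9 = False NOR False = True

n1 = True  n9 = False  n11 = True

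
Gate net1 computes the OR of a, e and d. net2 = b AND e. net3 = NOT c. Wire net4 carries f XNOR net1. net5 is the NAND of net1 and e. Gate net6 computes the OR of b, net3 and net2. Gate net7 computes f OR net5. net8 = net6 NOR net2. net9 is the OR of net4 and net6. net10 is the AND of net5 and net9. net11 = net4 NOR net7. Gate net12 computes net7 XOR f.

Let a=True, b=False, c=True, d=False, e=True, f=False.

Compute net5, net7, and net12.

net5 = False, net7 = False, net12 = False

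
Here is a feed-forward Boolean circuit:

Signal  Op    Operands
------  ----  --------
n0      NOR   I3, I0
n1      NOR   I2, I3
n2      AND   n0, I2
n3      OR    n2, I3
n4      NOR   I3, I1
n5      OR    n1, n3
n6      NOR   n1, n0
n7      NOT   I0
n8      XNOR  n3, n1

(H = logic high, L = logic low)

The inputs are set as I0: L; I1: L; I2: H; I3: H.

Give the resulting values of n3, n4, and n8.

n0 = I3 NOR I0 = H NOR L = L
n1 = I2 NOR I3 = H NOR H = L
n2 = n0 AND I2 = L AND H = L
n3 = n2 OR I3 = L OR H = H
n4 = I3 NOR I1 = H NOR L = L
n8 = n3 XNOR n1 = H XNOR L = L

n3 = H; n4 = L; n8 = L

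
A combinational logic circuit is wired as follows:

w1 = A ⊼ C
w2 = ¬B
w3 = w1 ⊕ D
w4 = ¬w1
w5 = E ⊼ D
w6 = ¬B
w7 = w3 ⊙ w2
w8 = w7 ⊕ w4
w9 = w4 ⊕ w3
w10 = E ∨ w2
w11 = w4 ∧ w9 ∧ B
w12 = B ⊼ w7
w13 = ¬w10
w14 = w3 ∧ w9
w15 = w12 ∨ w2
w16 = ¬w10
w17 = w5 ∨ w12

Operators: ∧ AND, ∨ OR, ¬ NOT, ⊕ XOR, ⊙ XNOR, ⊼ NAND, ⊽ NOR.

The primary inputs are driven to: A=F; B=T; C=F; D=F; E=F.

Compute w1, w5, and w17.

w1 = T, w5 = T, w17 = T

w1 = A NAND C = F NAND F = T
w2 = NOT B = NOT T = F
w3 = w1 XOR D = T XOR F = T
w5 = E NAND D = F NAND F = T
w7 = w3 XNOR w2 = T XNOR F = F
w12 = B NAND w7 = T NAND F = T
w17 = w5 OR w12 = T OR T = T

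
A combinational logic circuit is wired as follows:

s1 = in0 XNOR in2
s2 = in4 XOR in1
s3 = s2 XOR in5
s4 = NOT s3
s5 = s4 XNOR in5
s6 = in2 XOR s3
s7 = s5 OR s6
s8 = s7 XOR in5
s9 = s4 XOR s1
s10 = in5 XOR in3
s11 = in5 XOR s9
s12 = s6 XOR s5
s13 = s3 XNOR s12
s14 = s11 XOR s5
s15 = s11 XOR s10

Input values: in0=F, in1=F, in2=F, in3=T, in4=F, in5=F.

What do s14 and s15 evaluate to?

s1 = in0 XNOR in2 = F XNOR F = T
s2 = in4 XOR in1 = F XOR F = F
s3 = s2 XOR in5 = F XOR F = F
s4 = NOT s3 = NOT F = T
s5 = s4 XNOR in5 = T XNOR F = F
s9 = s4 XOR s1 = T XOR T = F
s10 = in5 XOR in3 = F XOR T = T
s11 = in5 XOR s9 = F XOR F = F
s14 = s11 XOR s5 = F XOR F = F
s15 = s11 XOR s10 = F XOR T = T

s14 = F; s15 = T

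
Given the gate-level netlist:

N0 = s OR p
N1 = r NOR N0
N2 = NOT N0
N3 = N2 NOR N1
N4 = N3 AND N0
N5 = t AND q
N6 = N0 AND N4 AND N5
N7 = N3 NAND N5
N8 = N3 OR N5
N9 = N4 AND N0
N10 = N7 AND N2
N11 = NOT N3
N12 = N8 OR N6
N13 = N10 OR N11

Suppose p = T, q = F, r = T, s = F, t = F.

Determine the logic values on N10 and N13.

N10 = F  N13 = F

N0 = s OR p = F OR T = T
N1 = r NOR N0 = T NOR T = F
N2 = NOT N0 = NOT T = F
N3 = N2 NOR N1 = F NOR F = T
N5 = t AND q = F AND F = F
N7 = N3 NAND N5 = T NAND F = T
N10 = N7 AND N2 = T AND F = F
N11 = NOT N3 = NOT T = F
N13 = N10 OR N11 = F OR F = F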